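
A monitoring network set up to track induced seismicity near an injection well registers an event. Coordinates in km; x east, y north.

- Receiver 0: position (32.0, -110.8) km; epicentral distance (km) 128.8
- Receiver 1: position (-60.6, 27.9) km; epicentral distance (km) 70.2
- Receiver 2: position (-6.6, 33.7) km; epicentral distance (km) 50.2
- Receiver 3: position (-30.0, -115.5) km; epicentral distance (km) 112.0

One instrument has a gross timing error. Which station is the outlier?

Solve using three stations at a time. Using Receiver 0, Receiver 2, Receiver 3 (subtract circle equations pairwise → linear system) gives (x, y) ≈ (-39.9, -3.9).
Distances from that point to each station vs reported:
  Receiver 0: calculated 128.8 vs reported 128.8 → residual 0.0 km
  Receiver 1: calculated 38.0 vs reported 70.2 → residual 32.2 km
  Receiver 2: calculated 50.2 vs reported 50.2 → residual 0.0 km
  Receiver 3: calculated 112.0 vs reported 112.0 → residual 0.0 km
Receiver 0, Receiver 2, Receiver 3 are mutually consistent (residuals ≈ 0); Receiver 1 is off by 32.2 km.

Receiver 1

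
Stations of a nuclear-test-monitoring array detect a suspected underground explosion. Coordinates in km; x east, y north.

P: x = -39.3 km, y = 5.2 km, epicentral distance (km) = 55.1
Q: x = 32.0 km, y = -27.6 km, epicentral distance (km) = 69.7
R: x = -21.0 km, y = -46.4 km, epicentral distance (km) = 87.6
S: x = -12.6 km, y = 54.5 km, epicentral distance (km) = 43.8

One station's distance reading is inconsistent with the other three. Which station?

S

Solve using three stations at a time. Using P, Q, R (subtract circle equations pairwise → linear system) gives (x, y) ≈ (5.8, 37.1).
Distances from that point to each station vs reported:
  P: calculated 55.2 vs reported 55.1 → residual 0.1 km
  Q: calculated 69.8 vs reported 69.7 → residual 0.1 km
  R: calculated 87.7 vs reported 87.6 → residual 0.1 km
  S: calculated 25.3 vs reported 43.8 → residual 18.5 km
P, Q, R are mutually consistent (residuals ≈ 0); S is off by 18.5 km.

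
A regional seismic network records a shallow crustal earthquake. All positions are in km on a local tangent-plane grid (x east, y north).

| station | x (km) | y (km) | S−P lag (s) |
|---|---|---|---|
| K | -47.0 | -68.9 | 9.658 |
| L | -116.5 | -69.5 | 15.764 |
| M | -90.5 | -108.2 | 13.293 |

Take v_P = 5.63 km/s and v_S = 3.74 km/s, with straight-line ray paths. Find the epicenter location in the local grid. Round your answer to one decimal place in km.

Distance from S−P lag: d = Δt · v_P v_S / (v_P − v_S) = Δt · (5.63·3.74)/(5.63−3.74) ≈ 11.1408·Δt.
So d_K = 107.60, d_L = 175.62, d_M = 148.10 km.
Circle about each station: (x + 47.0)² + (y + 68.9)² = 107.60²; (x + 116.5)² + (y + 69.5)² = 175.62²; (x + 90.5)² + (y + 108.2)² = 148.10².
Subtracting the K equation from the L and M equations removes the quadratic terms:
-139.0 x − 1.2 y = -7818.33
-87.0 x − 78.6 y = 2585.43
Solving the 2×2 system: x ≈ 57.1, y ≈ -96.1 km.

57.1 km east, -96.1 km north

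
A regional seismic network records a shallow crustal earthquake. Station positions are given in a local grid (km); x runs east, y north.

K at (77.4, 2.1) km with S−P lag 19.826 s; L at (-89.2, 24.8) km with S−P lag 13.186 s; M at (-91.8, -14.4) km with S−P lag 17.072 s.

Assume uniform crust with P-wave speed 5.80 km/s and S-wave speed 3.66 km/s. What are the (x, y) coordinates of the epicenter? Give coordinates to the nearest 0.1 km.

x ≈ -52.0 km, y ≈ 150.2 km

Distance from S−P lag: d = Δt · v_P v_S / (v_P − v_S) = Δt · (5.80·3.66)/(5.80−3.66) ≈ 9.9196·Δt.
So d_K = 196.67, d_L = 130.80, d_M = 169.35 km.
Circle about each station: (x − 77.4)² + (y − 2.1)² = 196.67²; (x + 89.2)² + (y − 24.8)² = 130.80²; (x + 91.8)² + (y + 14.4)² = 169.35².
Subtracting pairs of circle equations eliminates x²+y² and gives linear equations (the radical axes):
-333.2 x + 45.4 y = 24146.96
-338.4 x − 33.0 y = 12639.10
Solving the 2×2 system: x ≈ -52.0, y ≈ 150.2 km.
Check against K (with the unrounded x, y): √((x − 77.4)²+(y − 2.1)²) = 196.69 ≈ 196.67 km. ✓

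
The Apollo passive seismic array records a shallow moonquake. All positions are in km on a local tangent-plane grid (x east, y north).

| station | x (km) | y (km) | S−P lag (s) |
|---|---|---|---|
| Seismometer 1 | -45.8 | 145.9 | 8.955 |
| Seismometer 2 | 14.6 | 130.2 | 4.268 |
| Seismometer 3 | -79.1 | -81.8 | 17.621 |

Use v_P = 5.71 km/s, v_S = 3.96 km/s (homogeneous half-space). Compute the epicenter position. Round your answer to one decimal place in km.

Distance from S−P lag: d = Δt · v_P v_S / (v_P − v_S) = Δt · (5.71·3.96)/(5.71−3.96) ≈ 12.9209·Δt.
So d_Seismometer 1 = 115.71, d_Seismometer 2 = 55.15, d_Seismometer 3 = 227.68 km.
Circle about each station: (x + 45.8)² + (y − 145.9)² = 115.71²; (x − 14.6)² + (y − 130.2)² = 55.15²; (x + 79.1)² + (y + 81.8)² = 227.68².
Subtracting the Seismometer 1 equation from the Seismometer 2 and Seismometer 3 equations removes the quadratic terms:
120.8 x − 31.4 y = 4128.03
-66.6 x − 455.4 y = -48885.78
Solving the 2×2 system: x ≈ 59.8, y ≈ 98.6 km.

x ≈ 59.8 km, y ≈ 98.6 km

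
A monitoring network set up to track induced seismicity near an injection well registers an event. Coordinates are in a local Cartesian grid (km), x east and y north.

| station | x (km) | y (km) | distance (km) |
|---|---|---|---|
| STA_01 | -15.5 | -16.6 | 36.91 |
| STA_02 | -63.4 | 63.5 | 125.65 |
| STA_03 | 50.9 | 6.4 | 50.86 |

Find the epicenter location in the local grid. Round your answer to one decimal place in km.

Circle about each station: (x + 15.5)² + (y + 16.6)² = 36.91²; (x + 63.4)² + (y − 63.5)² = 125.65²; (x − 50.9)² + (y − 6.4)² = 50.86².
Subtracting the STA_01 equation from the STA_02 and STA_03 equations removes the quadratic terms:
-95.8 x + 160.2 y = -6889.57
132.8 x + 46.0 y = 891.57
Solving the 2×2 system: x ≈ 17.9, y ≈ -32.3 km.
Check against STA_01 (with the unrounded x, y): √((x + 15.5)²+(y + 16.6)²) = 36.91 ≈ 36.91 km. ✓

x ≈ 17.9 km, y ≈ -32.3 km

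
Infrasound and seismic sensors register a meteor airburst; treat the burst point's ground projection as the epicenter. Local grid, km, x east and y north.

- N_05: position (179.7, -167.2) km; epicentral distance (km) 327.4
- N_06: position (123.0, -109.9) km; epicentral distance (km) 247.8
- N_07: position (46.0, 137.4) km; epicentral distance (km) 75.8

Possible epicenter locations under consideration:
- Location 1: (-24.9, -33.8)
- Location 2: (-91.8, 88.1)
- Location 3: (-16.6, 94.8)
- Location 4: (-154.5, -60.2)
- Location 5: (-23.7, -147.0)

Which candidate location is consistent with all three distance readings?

Location 3

For each candidate, compare |candidate − station| to the reported distance:
Location 1: residuals N_05 83.2, N_06 81.5, N_07 109.5 → max 109.5 km
Location 2: residuals N_05 45.3, N_06 44.3, N_07 70.6 → max 70.6 km
Location 3: residuals N_05 0.0, N_06 0.0, N_07 0.1 → max 0.1 km
Location 4: residuals N_05 23.5, N_06 34.1, N_07 205.7 → max 205.7 km
Location 5: residuals N_05 123.0, N_06 96.5, N_07 217.0 → max 217.0 km
Only Location 3 has all residuals ≈ 0.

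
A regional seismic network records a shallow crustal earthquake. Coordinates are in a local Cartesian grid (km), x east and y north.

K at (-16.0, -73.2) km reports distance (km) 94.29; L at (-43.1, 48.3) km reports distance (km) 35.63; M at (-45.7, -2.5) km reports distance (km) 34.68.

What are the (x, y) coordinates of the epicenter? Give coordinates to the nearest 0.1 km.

-20.2 km east, 21.0 km north

Circle about each station: (x + 16.0)² + (y + 73.2)² = 94.29²; (x + 43.1)² + (y − 48.3)² = 35.63²; (x + 45.7)² + (y + 2.5)² = 34.68².
Subtracting pairs of circle equations eliminates x²+y² and gives linear equations (the radical axes):
-54.2 x + 243.0 y = 6197.37
-59.4 x + 141.4 y = 4168.40
Solving the 2×2 system: x ≈ -20.2, y ≈ 21.0 km.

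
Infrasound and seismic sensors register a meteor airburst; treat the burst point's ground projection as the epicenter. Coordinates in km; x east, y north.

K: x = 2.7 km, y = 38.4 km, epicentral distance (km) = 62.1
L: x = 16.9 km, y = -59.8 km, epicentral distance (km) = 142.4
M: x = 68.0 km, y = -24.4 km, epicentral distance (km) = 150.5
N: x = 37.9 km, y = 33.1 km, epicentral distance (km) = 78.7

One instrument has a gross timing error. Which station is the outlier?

Solve using three stations at a time. Using K, L, M (subtract circle equations pairwise → linear system) gives (x, y) ≈ (-54.0, 63.7).
Distances from that point to each station vs reported:
  K: calculated 62.1 vs reported 62.1 → residual 0.0 km
  L: calculated 142.4 vs reported 142.4 → residual 0.0 km
  M: calculated 150.5 vs reported 150.5 → residual 0.0 km
  N: calculated 96.9 vs reported 78.7 → residual 18.2 km
K, L, M are mutually consistent (residuals ≈ 0); N is off by 18.2 km.

N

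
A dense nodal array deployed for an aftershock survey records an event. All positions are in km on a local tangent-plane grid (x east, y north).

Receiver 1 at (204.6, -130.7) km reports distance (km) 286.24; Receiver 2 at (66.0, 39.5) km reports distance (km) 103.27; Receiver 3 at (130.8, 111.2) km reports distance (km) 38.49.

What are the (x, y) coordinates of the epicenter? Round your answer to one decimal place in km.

Circle about each station: (x − 204.6)² + (y + 130.7)² = 286.24²; (x − 66.0)² + (y − 39.5)² = 103.27²; (x − 130.8)² + (y − 111.2)² = 38.49².
Subtracting the Receiver 1 equation from the Receiver 2 and Receiver 3 equations removes the quadratic terms:
-277.2 x + 340.4 y = 18241.24
-147.6 x + 483.8 y = 50982.29
Solving the 2×2 system: x ≈ 101.7, y ≈ 136.4 km.

(101.7, 136.4)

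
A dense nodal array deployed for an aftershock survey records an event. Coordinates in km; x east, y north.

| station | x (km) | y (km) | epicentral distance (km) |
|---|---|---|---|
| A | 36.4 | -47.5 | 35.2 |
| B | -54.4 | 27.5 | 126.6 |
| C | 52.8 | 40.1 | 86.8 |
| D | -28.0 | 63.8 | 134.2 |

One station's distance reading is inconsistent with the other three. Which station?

Solve using three stations at a time. Using B, C, D (subtract circle equations pairwise → linear system) gives (x, y) ≈ (48.3, -46.7).
Distances from that point to each station vs reported:
  A: calculated 11.9 vs reported 35.2 → residual 23.3 km
  B: calculated 126.7 vs reported 126.6 → residual 0.1 km
  C: calculated 86.9 vs reported 86.8 → residual 0.1 km
  D: calculated 134.3 vs reported 134.2 → residual 0.1 km
B, C, D are mutually consistent (residuals ≈ 0); A is off by 23.3 km.

A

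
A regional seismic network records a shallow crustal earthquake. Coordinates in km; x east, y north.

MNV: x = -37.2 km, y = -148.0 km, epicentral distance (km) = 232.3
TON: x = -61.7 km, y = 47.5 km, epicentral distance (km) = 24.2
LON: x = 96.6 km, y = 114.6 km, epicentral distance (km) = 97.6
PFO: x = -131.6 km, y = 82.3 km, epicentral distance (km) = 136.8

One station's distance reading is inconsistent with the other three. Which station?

TON

Solve using three stations at a time. Using MNV, LON, PFO (subtract circle equations pairwise → linear system) gives (x, y) ≈ (5.2, 80.4).
Distances from that point to each station vs reported:
  MNV: calculated 232.3 vs reported 232.3 → residual 0.0 km
  TON: calculated 74.5 vs reported 24.2 → residual 50.3 km
  LON: calculated 97.6 vs reported 97.6 → residual 0.0 km
  PFO: calculated 136.8 vs reported 136.8 → residual 0.0 km
MNV, LON, PFO are mutually consistent (residuals ≈ 0); TON is off by 50.3 km.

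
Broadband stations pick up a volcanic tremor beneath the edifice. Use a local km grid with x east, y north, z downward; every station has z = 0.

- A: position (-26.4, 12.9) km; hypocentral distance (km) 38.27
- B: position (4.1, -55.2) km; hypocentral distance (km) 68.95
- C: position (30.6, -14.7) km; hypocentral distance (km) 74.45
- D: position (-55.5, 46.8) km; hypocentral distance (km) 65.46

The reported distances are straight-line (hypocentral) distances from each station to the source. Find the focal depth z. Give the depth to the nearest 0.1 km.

z ≈ 29.5 km

Each station gives a sphere (x−x_i)² + (y−y_i)² + z² = d_i² (stations at z=0).
Subtracting the A sphere from B and C: z² cancels, leaving linear equations in x and y:
61.0 x − 136.2 y = -1089.03
114.0 x − 55.2 y = -3789.13
Solving: x ≈ -37.498, y ≈ -8.799 km (keep extra digits for the depth step; rounded: -37.5, -8.8).
Then from the A sphere: z² = 38.27² − (x + 26.4)² − (y − 12.9)² with x = -37.498, y = -8.799, so z ≈ 29.506 ≈ 29.5 km.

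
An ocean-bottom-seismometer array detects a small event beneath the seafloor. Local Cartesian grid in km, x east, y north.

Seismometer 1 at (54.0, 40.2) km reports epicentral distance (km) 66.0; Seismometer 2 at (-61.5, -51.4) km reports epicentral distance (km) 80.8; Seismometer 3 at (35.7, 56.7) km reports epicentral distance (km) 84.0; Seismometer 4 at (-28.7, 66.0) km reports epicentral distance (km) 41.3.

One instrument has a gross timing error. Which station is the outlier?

Seismometer 1

Solve using three stations at a time. Using Seismometer 2, Seismometer 3, Seismometer 4 (subtract circle equations pairwise → linear system) gives (x, y) ≈ (-43.0, 27.2).
Distances from that point to each station vs reported:
  Seismometer 1: calculated 97.8 vs reported 66.0 → residual 31.8 km
  Seismometer 2: calculated 80.8 vs reported 80.8 → residual 0.0 km
  Seismometer 3: calculated 84.0 vs reported 84.0 → residual 0.0 km
  Seismometer 4: calculated 41.3 vs reported 41.3 → residual 0.0 km
Seismometer 2, Seismometer 3, Seismometer 4 are mutually consistent (residuals ≈ 0); Seismometer 1 is off by 31.8 km.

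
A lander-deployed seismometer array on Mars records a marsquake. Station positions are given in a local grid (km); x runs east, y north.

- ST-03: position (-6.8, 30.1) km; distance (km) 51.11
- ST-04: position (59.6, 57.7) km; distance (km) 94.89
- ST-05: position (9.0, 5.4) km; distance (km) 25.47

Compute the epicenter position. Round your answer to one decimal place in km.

Circle about each station: (x + 6.8)² + (y − 30.1)² = 51.11²; (x − 59.6)² + (y − 57.7)² = 94.89²; (x − 9.0)² + (y − 5.4)² = 25.47².
Subtracting pairs of circle equations eliminates x²+y² and gives linear equations (the radical axes):
132.8 x + 55.2 y = -462.68
31.6 x − 49.4 y = 1121.42
Solving the 2×2 system: x ≈ 4.7, y ≈ -19.7 km.
Check against ST-03 (with the unrounded x, y): √((x + 6.8)²+(y − 30.1)²) = 51.10 ≈ 51.11 km. ✓

4.7 km east, -19.7 km north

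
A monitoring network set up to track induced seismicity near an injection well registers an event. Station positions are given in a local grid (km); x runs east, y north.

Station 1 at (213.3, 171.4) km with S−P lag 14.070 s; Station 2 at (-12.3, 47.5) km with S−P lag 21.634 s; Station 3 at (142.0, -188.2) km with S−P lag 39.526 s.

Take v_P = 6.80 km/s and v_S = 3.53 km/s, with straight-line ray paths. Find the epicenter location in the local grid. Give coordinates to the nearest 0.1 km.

136.9 km east, 101.9 km north

Distance from S−P lag: d = Δt · v_P v_S / (v_P − v_S) = Δt · (6.80·3.53)/(6.80−3.53) ≈ 7.3407·Δt.
So d_Station 1 = 103.28, d_Station 2 = 158.81, d_Station 3 = 290.15 km.
Circle about each station: (x − 213.3)² + (y − 171.4)² = 103.28²; (x + 12.3)² + (y − 47.5)² = 158.81²; (x − 142.0)² + (y + 188.2)² = 290.15².
Subtracting pairs of circle equations eliminates x²+y² and gives linear equations (the radical axes):
-451.2 x − 247.8 y = -87021.17
-142.6 x − 719.2 y = -92811.87
Solving the 2×2 system: x ≈ 136.9, y ≈ 101.9 km.
Check against Station 1 (with the unrounded x, y): √((x − 213.3)²+(y − 171.4)²) = 103.28 ≈ 103.28 km. ✓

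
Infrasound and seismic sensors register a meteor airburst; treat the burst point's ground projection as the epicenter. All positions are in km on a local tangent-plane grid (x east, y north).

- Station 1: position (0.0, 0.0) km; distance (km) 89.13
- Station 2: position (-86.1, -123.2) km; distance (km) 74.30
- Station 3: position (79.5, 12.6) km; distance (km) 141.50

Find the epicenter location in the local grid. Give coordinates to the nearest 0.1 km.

Circle about each station: x² + y² = 89.13²; (x + 86.1)² + (y + 123.2)² = 74.30²; (x − 79.5)² + (y − 12.6)² = 141.50².
Subtracting the Station 1 equation from the Station 2 and Station 3 equations removes the quadratic terms:
-172.2 x − 246.4 y = 25015.12
159.0 x + 25.2 y = -5599.08
Solving the 2×2 system: x ≈ -21.5, y ≈ -86.5 km.
Check against Station 1 (with the unrounded x, y): √(x²+y²) = 89.13 ≈ 89.13 km. ✓

(-21.5, -86.5)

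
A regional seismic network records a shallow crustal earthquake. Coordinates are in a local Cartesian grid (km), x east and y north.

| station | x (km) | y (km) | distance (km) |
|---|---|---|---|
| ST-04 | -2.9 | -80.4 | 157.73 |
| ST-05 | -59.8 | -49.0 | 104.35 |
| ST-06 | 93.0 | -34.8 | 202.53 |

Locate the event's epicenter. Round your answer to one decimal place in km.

x ≈ -90.6 km, y ≈ 50.7 km

Circle about each station: (x + 2.9)² + (y + 80.4)² = 157.73²; (x + 59.8)² + (y + 49.0)² = 104.35²; (x − 93.0)² + (y + 34.8)² = 202.53².
Subtracting the ST-04 equation from the ST-05 and ST-06 equations removes the quadratic terms:
-113.8 x + 62.8 y = 13494.30
191.8 x + 91.2 y = -12752.18
Solving the 2×2 system: x ≈ -90.6, y ≈ 50.7 km.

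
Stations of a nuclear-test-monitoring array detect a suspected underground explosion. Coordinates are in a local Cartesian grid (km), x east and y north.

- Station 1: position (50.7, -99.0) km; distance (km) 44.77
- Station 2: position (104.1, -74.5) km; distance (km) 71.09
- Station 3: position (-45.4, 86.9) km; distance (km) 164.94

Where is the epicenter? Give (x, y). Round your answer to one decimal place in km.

Circle about each station: (x − 50.7)² + (y + 99.0)² = 44.77²; (x − 104.1)² + (y + 74.5)² = 71.09²; (x + 45.4)² + (y − 86.9)² = 164.94².
Subtracting the Station 1 equation from the Station 2 and Station 3 equations removes the quadratic terms:
106.8 x + 49.0 y = 966.13
-192.2 x + 371.8 y = -27959.57
Solving the 2×2 system: x ≈ 35.2, y ≈ -57.0 km.

35.2 km east, -57.0 km north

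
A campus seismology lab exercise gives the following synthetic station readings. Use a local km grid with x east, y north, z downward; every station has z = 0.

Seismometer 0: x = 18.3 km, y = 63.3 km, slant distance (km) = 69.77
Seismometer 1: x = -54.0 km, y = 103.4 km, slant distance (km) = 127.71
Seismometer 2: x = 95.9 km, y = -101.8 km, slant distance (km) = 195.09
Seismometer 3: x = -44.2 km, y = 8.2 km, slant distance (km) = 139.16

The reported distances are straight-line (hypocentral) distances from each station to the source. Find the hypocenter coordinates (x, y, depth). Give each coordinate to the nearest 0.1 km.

Each station gives a sphere (x−x_i)² + (y−y_i)² + z² = d_i² (stations at z=0).
Subtracting the Seismometer 0 sphere from Seismometer 1 and Seismometer 2: z² cancels, leaving linear equations in x and y:
-144.6 x + 80.2 y = -2176.21
155.2 x − 330.2 y = -17973.99
Solving: x ≈ 61.193, y ≈ 83.195 km (keep extra digits for the depth step; rounded: 61.2, 83.2).
Then from the Seismometer 0 sphere: z² = 69.77² − (x − 18.3)² − (y − 63.3)² with x = 61.193, y = 83.195, so z ≈ 51.305 ≈ 51.3 km.
Check against Seismometer 3 (with the unrounded solution): distance 139.16 ≈ 139.16 km. ✓

x ≈ 61.2 km, y ≈ 83.2 km, depth ≈ 51.3 km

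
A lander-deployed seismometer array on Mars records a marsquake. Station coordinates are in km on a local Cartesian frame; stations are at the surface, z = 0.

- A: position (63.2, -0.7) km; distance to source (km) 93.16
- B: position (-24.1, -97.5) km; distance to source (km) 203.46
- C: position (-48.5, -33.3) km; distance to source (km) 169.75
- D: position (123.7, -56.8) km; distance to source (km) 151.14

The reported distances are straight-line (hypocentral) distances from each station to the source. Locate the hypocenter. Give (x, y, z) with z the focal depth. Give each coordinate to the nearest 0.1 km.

Each station gives a sphere (x−x_i)² + (y−y_i)² + z² = d_i² (stations at z=0).
Subtracting the A sphere from B and C: z² cancels, leaving linear equations in x and y:
-174.6 x − 193.6 y = -26624.86
-223.4 x − 65.2 y = -20669.87
Solving: x ≈ 71.102, y ≈ 73.401 km (keep extra digits for the depth step; rounded: 71.1, 73.4).
Then from the A sphere: z² = 93.16² − (x − 63.2)² − (y + 0.7)² with x = 71.102, y = 73.401, so z ≈ 55.905 ≈ 55.9 km.
Check against D (with the unrounded solution): distance 151.14 ≈ 151.14 km. ✓

(71.1, 73.4, 55.9)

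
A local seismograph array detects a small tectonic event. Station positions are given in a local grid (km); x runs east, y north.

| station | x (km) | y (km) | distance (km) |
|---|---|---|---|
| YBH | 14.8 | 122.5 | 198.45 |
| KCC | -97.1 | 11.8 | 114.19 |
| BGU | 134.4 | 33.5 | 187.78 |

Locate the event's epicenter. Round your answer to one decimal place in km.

Circle about each station: (x − 14.8)² + (y − 122.5)² = 198.45²; (x + 97.1)² + (y − 11.8)² = 114.19²; (x − 134.4)² + (y − 33.5)² = 187.78².
Subtracting the YBH equation from the KCC and BGU equations removes the quadratic terms:
-223.8 x − 221.4 y = 20685.41
239.2 x − 178.0 y = 8081.39
Solving the 2×2 system: x ≈ -20.4, y ≈ -72.8 km.

(-20.4, -72.8)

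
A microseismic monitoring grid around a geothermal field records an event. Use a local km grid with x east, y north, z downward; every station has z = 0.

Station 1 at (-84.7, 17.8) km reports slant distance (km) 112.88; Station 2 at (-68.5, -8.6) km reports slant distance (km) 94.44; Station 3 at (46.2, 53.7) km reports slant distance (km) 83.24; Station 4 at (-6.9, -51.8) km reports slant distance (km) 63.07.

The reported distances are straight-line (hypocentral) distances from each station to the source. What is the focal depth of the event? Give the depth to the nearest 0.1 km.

depth ≈ 42.5 km

Each station gives a sphere (x−x_i)² + (y−y_i)² + z² = d_i² (stations at z=0).
Subtracting the Station 1 sphere from Station 2 and Station 3: z² cancels, leaving linear equations in x and y:
32.4 x − 52.8 y = 1098.26
261.8 x + 71.8 y = 3340.20
Solving: x ≈ 15.804, y ≈ -11.103 km (keep extra digits for the depth step; rounded: 15.8, -11.1).
Then from the Station 1 sphere: z² = 112.88² − (x + 84.7)² − (y − 17.8)² with x = 15.804, y = -11.103, so z ≈ 42.491 ≈ 42.5 km.
Check against Station 4 (with the unrounded solution): distance 63.07 ≈ 63.07 km. ✓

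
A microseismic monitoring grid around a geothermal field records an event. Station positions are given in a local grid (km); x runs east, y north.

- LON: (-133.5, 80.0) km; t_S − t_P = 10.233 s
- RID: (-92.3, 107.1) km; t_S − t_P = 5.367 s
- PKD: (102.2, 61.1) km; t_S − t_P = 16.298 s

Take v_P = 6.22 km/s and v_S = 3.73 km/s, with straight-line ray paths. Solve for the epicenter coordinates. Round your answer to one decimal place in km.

-42.3 km east, 107.8 km north

Distance from S−P lag: d = Δt · v_P v_S / (v_P − v_S) = Δt · (6.22·3.73)/(6.22−3.73) ≈ 9.3175·Δt.
So d_LON = 95.35, d_RID = 50.01, d_PKD = 151.86 km.
Circle about each station: (x + 133.5)² + (y − 80.0)² = 95.35²; (x + 92.3)² + (y − 107.1)² = 50.01²; (x − 102.2)² + (y − 61.1)² = 151.86².
Subtracting the LON equation from the RID and PKD equations removes the quadratic terms:
82.4 x + 54.2 y = 2358.07
471.4 x − 37.8 y = -24014.04
Solving the 2×2 system: x ≈ -42.3, y ≈ 107.8 km.
Check against LON (with the unrounded x, y): √((x + 133.5)²+(y − 80.0)²) = 95.35 ≈ 95.35 km. ✓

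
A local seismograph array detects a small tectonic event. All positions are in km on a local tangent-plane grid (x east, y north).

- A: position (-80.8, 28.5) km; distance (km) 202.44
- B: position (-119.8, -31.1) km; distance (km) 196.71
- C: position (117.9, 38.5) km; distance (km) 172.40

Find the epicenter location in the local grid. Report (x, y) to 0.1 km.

Circle about each station: (x + 80.8)² + (y − 28.5)² = 202.44²; (x + 119.8)² + (y + 31.1)² = 196.71²; (x − 117.9)² + (y − 38.5)² = 172.40².
Subtracting the A equation from the B and C equations removes the quadratic terms:
-78.0 x − 119.2 y = 10265.49
397.4 x + 20.0 y = 19301.96
Solving the 2×2 system: x ≈ 54.7, y ≈ -121.9 km.

(54.7, -121.9)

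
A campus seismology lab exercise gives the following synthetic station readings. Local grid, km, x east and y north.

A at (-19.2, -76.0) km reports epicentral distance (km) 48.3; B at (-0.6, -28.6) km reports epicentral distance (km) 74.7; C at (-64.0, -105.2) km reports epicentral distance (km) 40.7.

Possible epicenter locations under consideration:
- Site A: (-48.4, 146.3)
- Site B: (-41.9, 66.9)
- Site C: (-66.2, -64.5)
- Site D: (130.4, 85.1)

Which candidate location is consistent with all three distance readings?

Site C

For each candidate, compare |candidate − station| to the reported distance:
Site A: residuals A 175.9, B 106.6, C 211.3 → max 211.3 km
Site B: residuals A 96.4, B 29.3, C 132.8 → max 132.8 km
Site C: residuals A 0.1, B 0.1, C 0.1 → max 0.1 km
Site D: residuals A 171.5, B 98.8, C 231.3 → max 231.3 km
Only Site C has all residuals ≈ 0.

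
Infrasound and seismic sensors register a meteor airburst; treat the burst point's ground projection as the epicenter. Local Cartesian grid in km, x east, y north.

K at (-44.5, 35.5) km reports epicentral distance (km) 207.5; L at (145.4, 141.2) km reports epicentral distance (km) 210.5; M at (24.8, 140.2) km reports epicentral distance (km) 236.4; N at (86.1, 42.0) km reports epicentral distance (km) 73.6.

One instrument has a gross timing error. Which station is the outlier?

N

Solve using three stations at a time. Using K, L, M (subtract circle equations pairwise → linear system) gives (x, y) ≈ (134.8, -69.2).
Distances from that point to each station vs reported:
  K: calculated 207.6 vs reported 207.5 → residual 0.1 km
  L: calculated 210.6 vs reported 210.5 → residual 0.1 km
  M: calculated 236.5 vs reported 236.4 → residual 0.1 km
  N: calculated 121.4 vs reported 73.6 → residual 47.8 km
K, L, M are mutually consistent (residuals ≈ 0); N is off by 47.8 km.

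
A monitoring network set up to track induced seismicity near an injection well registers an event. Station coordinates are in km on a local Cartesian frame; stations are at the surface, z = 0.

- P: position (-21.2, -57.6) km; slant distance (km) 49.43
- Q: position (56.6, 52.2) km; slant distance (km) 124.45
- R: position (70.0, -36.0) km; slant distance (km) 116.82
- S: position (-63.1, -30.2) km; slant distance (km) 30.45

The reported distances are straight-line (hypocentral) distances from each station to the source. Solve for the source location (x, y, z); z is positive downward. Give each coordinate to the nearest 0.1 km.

Each station gives a sphere (x−x_i)² + (y−y_i)² + z² = d_i² (stations at z=0).
Subtracting the P sphere from Q and R: z² cancels, leaving linear equations in x and y:
155.6 x + 219.6 y = -10883.28
182.4 x + 43.2 y = -8774.79
Solving: x ≈ -43.704, y ≈ -18.593 km (keep extra digits for the depth step; rounded: -43.7, -18.6).
Then from the P sphere: z² = 49.43² − (x + 21.2)² − (y + 57.6)² with x = -43.704, y = -18.593, so z ≈ 20.380 ≈ 20.4 km.
Check against S (with the unrounded solution): distance 30.43 ≈ 30.45 km. ✓

x ≈ -43.7 km, y ≈ -18.6 km, depth ≈ 20.4 km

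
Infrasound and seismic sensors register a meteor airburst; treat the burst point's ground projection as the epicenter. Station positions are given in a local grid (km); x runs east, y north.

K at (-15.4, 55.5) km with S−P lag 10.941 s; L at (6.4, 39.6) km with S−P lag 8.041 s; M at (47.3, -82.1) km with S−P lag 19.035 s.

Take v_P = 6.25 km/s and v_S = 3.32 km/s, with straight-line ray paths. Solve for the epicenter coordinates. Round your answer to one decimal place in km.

Distance from S−P lag: d = Δt · v_P v_S / (v_P − v_S) = Δt · (6.25·3.32)/(6.25−3.32) ≈ 7.0819·Δt.
So d_K = 77.48, d_L = 56.95, d_M = 134.80 km.
Circle about each station: (x + 15.4)² + (y − 55.5)² = 77.48²; (x − 6.4)² + (y − 39.6)² = 56.95²; (x − 47.3)² + (y + 82.1)² = 134.80².
Subtracting pairs of circle equations eliminates x²+y² and gives linear equations (the radical axes):
43.6 x − 31.8 y = 1051.56
125.4 x − 275.2 y = -6507.60
Solving the 2×2 system: x ≈ 62.0, y ≈ 51.9 km.

x ≈ 62.0 km, y ≈ 51.9 km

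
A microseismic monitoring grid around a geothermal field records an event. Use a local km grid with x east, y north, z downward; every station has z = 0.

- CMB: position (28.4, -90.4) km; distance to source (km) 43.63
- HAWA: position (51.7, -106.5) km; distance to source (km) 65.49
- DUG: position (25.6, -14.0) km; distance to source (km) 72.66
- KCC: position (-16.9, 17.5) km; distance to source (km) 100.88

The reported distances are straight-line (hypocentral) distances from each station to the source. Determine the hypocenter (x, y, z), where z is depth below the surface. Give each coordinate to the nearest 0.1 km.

Each station gives a sphere (x−x_i)² + (y−y_i)² + z² = d_i² (stations at z=0).
Subtracting the CMB sphere from HAWA and DUG: z² cancels, leaving linear equations in x and y:
46.6 x − 32.2 y = 2651.06
-5.6 x + 152.8 y = -11503.26
Solving: x ≈ 4.997, y ≈ -75.100 km (keep extra digits for the depth step; rounded: 5.0, -75.1).
Then from the CMB sphere: z² = 43.63² − (x − 28.4)² − (y + 90.4)² with x = 4.997, y = -75.100, so z ≈ 33.493 ≈ 33.5 km.

x ≈ 5.0 km, y ≈ -75.1 km, depth ≈ 33.5 km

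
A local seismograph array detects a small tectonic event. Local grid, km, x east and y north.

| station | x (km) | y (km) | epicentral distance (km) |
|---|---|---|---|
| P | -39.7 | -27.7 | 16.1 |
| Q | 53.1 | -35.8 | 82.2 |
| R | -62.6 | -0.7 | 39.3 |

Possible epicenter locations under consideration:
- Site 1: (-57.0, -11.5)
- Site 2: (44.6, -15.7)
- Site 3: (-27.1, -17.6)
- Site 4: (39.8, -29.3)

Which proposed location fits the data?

Site 3

For each candidate, compare |candidate − station| to the reported distance:
Site 1: residuals P 7.6, Q 30.5, R 27.1 → max 30.5 km
Site 2: residuals P 69.0, Q 60.4, R 68.9 → max 69.0 km
Site 3: residuals P 0.0, Q 0.0, R 0.0 → max 0.0 km
Site 4: residuals P 63.4, Q 67.4, R 67.0 → max 67.4 km
Only Site 3 has all residuals ≈ 0.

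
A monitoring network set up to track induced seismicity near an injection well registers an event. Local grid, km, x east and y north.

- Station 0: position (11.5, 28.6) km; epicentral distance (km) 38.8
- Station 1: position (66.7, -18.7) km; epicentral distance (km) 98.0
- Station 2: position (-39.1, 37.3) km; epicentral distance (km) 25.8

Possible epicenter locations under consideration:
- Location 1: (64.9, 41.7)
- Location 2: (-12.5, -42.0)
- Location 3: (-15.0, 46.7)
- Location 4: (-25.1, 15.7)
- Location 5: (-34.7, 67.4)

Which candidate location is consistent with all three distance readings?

Location 4

For each candidate, compare |candidate − station| to the reported distance:
Location 1: residuals Station 0 16.2, Station 1 37.6, Station 2 78.3 → max 78.3 km
Location 2: residuals Station 0 35.8, Station 1 15.4, Station 2 57.8 → max 57.8 km
Location 3: residuals Station 0 6.7, Station 1 6.7, Station 2 0.1 → max 6.7 km
Location 4: residuals Station 0 0.0, Station 1 0.0, Station 2 0.1 → max 0.1 km
Location 5: residuals Station 0 21.5, Station 1 35.0, Station 2 4.6 → max 35.0 km
Only Location 4 has all residuals ≈ 0.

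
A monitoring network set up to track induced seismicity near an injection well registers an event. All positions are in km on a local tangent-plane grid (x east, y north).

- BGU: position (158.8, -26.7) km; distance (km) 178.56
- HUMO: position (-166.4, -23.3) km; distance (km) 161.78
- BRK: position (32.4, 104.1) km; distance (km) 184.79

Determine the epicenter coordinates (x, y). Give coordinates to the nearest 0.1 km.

Circle about each station: (x − 158.8)² + (y + 26.7)² = 178.56²; (x + 166.4)² + (y + 23.3)² = 161.78²; (x − 32.4)² + (y − 104.1)² = 184.79².
Subtracting the BGU equation from the HUMO and BRK equations removes the quadratic terms:
-650.4 x + 6.8 y = 8012.43
-252.8 x + 261.6 y = -16307.43
Solving the 2×2 system: x ≈ -13.1, y ≈ -75.0 km.

-13.1 km east, -75.0 km north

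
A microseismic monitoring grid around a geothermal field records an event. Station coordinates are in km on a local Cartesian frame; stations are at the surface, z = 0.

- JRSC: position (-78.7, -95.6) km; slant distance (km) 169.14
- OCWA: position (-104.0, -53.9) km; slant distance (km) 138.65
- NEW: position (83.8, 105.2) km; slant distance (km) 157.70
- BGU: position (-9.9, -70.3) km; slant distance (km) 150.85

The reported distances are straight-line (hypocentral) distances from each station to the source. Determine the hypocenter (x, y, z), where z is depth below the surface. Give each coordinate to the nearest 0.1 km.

x ≈ -54.4 km, y ≈ 60.2 km, depth ≈ 61.2 km

Each station gives a sphere (x−x_i)² + (y−y_i)² + z² = d_i² (stations at z=0).
Subtracting the JRSC sphere from OCWA and NEW: z² cancels, leaving linear equations in x and y:
-50.6 x + 83.4 y = 7772.68
325.0 x + 401.6 y = 6495.48
Solving: x ≈ -54.396, y ≈ 60.195 km (keep extra digits for the depth step; rounded: -54.4, 60.2).
Then from the JRSC sphere: z² = 169.14² − (x + 78.7)² − (y + 95.6)² with x = -54.396, y = 60.195, so z ≈ 61.201 ≈ 61.2 km.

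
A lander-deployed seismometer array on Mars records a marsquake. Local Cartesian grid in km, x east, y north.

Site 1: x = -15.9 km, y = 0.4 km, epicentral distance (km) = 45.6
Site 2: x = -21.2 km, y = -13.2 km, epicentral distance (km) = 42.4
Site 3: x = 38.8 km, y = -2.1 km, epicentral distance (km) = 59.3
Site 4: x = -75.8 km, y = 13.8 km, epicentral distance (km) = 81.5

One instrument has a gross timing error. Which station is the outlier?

Solve using three stations at a time. Using Site 1, Site 3, Site 4 (subtract circle equations pairwise → linear system) gives (x, y) ≈ (0.3, 43.3).
Distances from that point to each station vs reported:
  Site 1: calculated 45.8 vs reported 45.6 → residual 0.2 km
  Site 2: calculated 60.4 vs reported 42.4 → residual 18.0 km
  Site 3: calculated 59.5 vs reported 59.3 → residual 0.2 km
  Site 4: calculated 81.6 vs reported 81.5 → residual 0.1 km
Site 1, Site 3, Site 4 are mutually consistent (residuals ≈ 0); Site 2 is off by 18.0 km.

Site 2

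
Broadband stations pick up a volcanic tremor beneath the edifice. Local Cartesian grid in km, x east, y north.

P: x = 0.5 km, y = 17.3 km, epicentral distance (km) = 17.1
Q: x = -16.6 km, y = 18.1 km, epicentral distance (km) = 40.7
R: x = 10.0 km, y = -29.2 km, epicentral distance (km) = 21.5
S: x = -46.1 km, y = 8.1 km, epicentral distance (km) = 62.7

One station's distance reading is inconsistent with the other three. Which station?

P

Solve using three stations at a time. Using Q, R, S (subtract circle equations pairwise → linear system) gives (x, y) ≈ (14.4, -8.2).
Distances from that point to each station vs reported:
  P: calculated 29.1 vs reported 17.1 → residual 12.0 km
  Q: calculated 40.7 vs reported 40.7 → residual 0.0 km
  R: calculated 21.5 vs reported 21.5 → residual 0.0 km
  S: calculated 62.7 vs reported 62.7 → residual 0.0 km
Q, R, S are mutually consistent (residuals ≈ 0); P is off by 12.0 km.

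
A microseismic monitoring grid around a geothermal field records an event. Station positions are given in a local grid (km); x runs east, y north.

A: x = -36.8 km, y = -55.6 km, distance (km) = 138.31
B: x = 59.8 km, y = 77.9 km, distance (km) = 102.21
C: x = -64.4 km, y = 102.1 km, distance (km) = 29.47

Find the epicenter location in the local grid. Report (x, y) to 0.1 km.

(-42.3, 82.6)

Circle about each station: (x + 36.8)² + (y + 55.6)² = 138.31²; (x − 59.8)² + (y − 77.9)² = 102.21²; (x + 64.4)² + (y − 102.1)² = 29.47².
Subtracting pairs of circle equations eliminates x²+y² and gives linear equations (the radical axes):
193.2 x + 267.0 y = 13881.62
-55.2 x + 315.4 y = 28387.35
Solving the 2×2 system: x ≈ -42.3, y ≈ 82.6 km.
Check against A (with the unrounded x, y): √((x + 36.8)²+(y + 55.6)²) = 138.31 ≈ 138.31 km. ✓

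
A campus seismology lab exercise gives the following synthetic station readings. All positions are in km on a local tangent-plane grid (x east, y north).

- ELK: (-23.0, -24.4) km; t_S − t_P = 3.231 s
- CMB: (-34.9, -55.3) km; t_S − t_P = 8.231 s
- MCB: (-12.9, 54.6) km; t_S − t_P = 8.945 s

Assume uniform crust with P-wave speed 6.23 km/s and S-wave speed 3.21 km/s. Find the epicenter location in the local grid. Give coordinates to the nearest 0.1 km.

-14.9 km east, -4.6 km north

Distance from S−P lag: d = Δt · v_P v_S / (v_P − v_S) = Δt · (6.23·3.21)/(6.23−3.21) ≈ 6.6220·Δt.
So d_ELK = 21.40, d_CMB = 54.51, d_MCB = 59.23 km.
Circle about each station: (x + 23.0)² + (y + 24.4)² = 21.40²; (x + 34.9)² + (y + 55.3)² = 54.51²; (x + 12.9)² + (y − 54.6)² = 59.23².
Subtracting the ELK equation from the CMB and MCB equations removes the quadratic terms:
-23.8 x − 61.8 y = 638.36
20.2 x + 158.0 y = -1027.02
Solving the 2×2 system: x ≈ -14.9, y ≈ -4.6 km.
Check against ELK (with the unrounded x, y): √((x + 23.0)²+(y + 24.4)²) = 21.40 ≈ 21.40 km. ✓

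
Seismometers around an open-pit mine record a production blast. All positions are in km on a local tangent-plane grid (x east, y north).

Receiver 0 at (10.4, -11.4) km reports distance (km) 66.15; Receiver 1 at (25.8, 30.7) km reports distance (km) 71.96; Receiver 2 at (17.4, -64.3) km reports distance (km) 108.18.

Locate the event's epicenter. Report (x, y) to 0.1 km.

Circle about each station: (x − 10.4)² + (y + 11.4)² = 66.15²; (x − 25.8)² + (y − 30.7)² = 71.96²; (x − 17.4)² + (y + 64.3)² = 108.18².
Subtracting pairs of circle equations eliminates x²+y² and gives linear equations (the radical axes):
30.8 x + 84.2 y = 567.59
14.0 x − 105.8 y = -3127.96
Solving the 2×2 system: x ≈ -45.8, y ≈ 23.5 km.

x ≈ -45.8 km, y ≈ 23.5 km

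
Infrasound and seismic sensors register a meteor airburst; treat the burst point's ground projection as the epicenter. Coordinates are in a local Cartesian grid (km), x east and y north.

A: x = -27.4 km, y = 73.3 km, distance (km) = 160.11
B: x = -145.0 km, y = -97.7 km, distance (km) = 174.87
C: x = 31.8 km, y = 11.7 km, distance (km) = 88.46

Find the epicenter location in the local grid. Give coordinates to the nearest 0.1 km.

Circle about each station: (x + 27.4)² + (y − 73.3)² = 160.11²; (x + 145.0)² + (y + 97.7)² = 174.87²; (x − 31.8)² + (y − 11.7)² = 88.46².
Subtracting pairs of circle equations eliminates x²+y² and gives linear equations (the radical axes):
-235.2 x − 342.0 y = 19502.34
118.4 x − 123.2 y = 12834.52
Solving the 2×2 system: x ≈ 28.6, y ≈ -76.7 km.
Check against A (with the unrounded x, y): √((x + 27.4)²+(y − 73.3)²) = 160.10 ≈ 160.11 km. ✓

(28.6, -76.7)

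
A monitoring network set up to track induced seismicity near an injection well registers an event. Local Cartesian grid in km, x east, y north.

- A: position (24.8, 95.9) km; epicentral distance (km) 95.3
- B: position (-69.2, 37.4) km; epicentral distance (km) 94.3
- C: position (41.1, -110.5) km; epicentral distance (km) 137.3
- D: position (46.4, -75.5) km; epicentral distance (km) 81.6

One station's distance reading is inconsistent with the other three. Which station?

Solve using three stations at a time. Using A, B, D (subtract circle equations pairwise → linear system) gives (x, y) ≈ (17.7, 0.9).
Distances from that point to each station vs reported:
  A: calculated 95.3 vs reported 95.3 → residual 0.0 km
  B: calculated 94.3 vs reported 94.3 → residual 0.0 km
  C: calculated 113.8 vs reported 137.3 → residual 23.5 km
  D: calculated 81.6 vs reported 81.6 → residual 0.0 km
A, B, D are mutually consistent (residuals ≈ 0); C is off by 23.5 km.

C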